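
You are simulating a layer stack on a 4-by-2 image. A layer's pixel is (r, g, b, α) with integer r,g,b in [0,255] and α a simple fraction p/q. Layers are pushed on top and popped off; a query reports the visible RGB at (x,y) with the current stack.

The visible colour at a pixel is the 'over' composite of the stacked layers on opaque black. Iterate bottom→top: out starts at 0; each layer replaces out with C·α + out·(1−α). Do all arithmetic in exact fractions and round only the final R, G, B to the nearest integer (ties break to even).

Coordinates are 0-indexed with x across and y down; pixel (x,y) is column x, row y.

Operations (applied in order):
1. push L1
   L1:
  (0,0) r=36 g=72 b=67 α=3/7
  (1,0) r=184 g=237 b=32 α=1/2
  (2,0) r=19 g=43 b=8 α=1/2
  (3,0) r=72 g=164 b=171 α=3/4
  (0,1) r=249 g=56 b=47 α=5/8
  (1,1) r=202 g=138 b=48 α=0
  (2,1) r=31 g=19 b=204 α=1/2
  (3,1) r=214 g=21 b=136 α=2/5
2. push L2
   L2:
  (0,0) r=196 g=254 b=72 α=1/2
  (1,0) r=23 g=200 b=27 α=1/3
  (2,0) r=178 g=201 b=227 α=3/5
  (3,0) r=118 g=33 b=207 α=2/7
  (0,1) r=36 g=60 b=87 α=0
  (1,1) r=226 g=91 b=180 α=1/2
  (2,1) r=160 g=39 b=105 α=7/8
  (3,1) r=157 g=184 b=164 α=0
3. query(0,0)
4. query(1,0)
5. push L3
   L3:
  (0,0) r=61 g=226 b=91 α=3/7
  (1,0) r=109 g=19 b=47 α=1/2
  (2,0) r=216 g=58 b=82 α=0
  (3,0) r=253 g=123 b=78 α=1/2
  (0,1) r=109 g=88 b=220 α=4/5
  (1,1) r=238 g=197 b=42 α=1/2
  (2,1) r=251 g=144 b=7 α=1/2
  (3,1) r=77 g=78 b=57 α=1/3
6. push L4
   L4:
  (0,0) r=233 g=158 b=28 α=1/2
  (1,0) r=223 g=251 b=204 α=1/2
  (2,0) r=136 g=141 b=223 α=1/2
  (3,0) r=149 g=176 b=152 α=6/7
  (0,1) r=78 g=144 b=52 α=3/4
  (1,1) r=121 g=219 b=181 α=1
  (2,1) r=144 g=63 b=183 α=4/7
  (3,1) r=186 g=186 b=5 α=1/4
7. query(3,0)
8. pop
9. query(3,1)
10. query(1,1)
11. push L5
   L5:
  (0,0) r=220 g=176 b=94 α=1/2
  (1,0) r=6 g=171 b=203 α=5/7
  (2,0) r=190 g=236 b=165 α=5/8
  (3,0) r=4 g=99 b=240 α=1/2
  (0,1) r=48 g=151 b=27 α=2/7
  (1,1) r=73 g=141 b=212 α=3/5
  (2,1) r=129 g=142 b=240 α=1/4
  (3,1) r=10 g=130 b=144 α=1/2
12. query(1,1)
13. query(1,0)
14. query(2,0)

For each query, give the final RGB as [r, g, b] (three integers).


at x=0,y=0 over L1,L2:
+L1 (α=3/7) → [108/7, 216/7, 201/7]
+L2 (α=1/2) → [740/7, 997/7, 705/14]
= [106, 142, 50]

at x=1,y=0 over L1,L2:
after L1 α=1/2: [92, 237/2, 16]
after L2 α=1/3: [69, 437/3, 59/3]
= [69, 146, 20]

query (3,0) [L1,L2,L3,L4] — begin 0,0,0
+L1 (α=3/4) → [54, 123, 513/4]
+L2 (α=2/7) → [506/7, 681/7, 603/4]
+L3 (α=1/2) → [2277/14, 771/7, 915/8]
+L4 (α=6/7) → [14793/98, 8163/49, 1173/8]
→ [151, 167, 147]

(3,1) stack=L1,L2,L3; from [0,0,0]:
+L1 (α=2/5) → [428/5, 42/5, 272/5]
+L2 (α=0) → [428/5, 42/5, 272/5]
+L3 (α=1/3) → [1241/15, 158/5, 829/15]
= [83, 32, 55]

(1,1) stack=L1,L2,L3; from [0,0,0]:
L1 α=0: [0, 0, 0]
L2 α=1/2: [113, 91/2, 90]
L3 α=1/2: [351/2, 485/4, 66]
→ [176, 121, 66]

at x=1,y=1 over L1,L2,L3,L5:
+L1 (α=0) → [0, 0, 0]
+L2 (α=1/2) → [113, 91/2, 90]
+L3 (α=1/2) → [351/2, 485/4, 66]
+L5 (α=3/5) → [114, 1331/10, 768/5]
= [114, 133, 154]

query (1,0) [L1,L2,L3,L5] — begin 0,0,0
after L1 α=1/2: [92, 237/2, 16]
after L2 α=1/3: [69, 437/3, 59/3]
after L3 α=1/2: [89, 247/3, 100/3]
after L5 α=5/7: [208/7, 437/3, 3245/21]
→ [30, 146, 155]

query (2,0) [L1,L2,L3,L5] — begin 0,0,0
after L1 α=1/2: [19/2, 43/2, 4]
after L2 α=3/5: [553/5, 646/5, 689/5]
after L3 α=0: [553/5, 646/5, 689/5]
after L5 α=5/8: [6409/40, 3919/20, 774/5]
= [160, 196, 155]


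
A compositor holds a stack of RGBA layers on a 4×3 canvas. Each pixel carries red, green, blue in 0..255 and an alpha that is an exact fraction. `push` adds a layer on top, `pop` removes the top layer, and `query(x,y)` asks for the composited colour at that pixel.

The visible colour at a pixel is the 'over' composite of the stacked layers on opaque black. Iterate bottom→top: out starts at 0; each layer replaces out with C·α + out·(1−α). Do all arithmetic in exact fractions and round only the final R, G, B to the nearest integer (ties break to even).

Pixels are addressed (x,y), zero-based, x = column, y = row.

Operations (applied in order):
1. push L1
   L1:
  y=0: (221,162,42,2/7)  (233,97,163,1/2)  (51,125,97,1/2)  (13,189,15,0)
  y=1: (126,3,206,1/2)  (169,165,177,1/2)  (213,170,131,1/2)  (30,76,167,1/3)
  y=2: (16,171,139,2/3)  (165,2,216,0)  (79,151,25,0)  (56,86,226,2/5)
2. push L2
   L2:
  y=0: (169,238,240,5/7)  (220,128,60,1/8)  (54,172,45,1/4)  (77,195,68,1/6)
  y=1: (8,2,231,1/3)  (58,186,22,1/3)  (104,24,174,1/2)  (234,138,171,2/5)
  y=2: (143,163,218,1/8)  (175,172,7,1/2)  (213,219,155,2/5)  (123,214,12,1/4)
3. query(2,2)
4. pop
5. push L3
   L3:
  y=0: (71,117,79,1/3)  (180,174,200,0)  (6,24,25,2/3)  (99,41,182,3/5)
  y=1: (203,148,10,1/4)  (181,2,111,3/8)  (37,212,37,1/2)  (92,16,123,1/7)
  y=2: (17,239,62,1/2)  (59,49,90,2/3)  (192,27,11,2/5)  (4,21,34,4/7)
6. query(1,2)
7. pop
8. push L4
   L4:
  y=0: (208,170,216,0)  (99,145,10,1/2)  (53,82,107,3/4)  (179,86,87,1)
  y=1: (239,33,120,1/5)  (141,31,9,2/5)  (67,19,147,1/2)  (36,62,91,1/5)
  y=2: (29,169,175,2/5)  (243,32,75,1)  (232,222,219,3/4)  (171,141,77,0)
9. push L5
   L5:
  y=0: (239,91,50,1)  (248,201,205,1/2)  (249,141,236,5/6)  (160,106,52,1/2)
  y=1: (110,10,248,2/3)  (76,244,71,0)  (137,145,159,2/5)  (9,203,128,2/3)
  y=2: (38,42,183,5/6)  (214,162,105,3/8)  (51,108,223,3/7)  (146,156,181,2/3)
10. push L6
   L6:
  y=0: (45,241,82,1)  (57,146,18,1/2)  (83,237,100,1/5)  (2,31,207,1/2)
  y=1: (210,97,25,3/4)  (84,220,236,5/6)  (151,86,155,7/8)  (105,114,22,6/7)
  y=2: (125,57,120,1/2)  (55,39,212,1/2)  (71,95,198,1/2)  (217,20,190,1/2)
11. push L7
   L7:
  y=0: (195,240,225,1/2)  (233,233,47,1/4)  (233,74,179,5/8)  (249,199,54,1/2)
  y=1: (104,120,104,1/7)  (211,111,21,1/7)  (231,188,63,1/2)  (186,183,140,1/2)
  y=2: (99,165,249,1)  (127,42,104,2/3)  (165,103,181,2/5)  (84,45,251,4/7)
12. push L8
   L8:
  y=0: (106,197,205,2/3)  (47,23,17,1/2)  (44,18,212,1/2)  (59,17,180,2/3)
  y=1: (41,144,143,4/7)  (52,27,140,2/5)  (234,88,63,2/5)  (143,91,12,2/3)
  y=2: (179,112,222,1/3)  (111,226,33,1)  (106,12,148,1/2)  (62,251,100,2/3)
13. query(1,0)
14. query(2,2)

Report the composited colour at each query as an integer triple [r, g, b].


(2,2) stack=L1,L2; from [0,0,0]:
+L1 (α=0) → [0, 0, 0]
+L2 (α=2/5) → [426/5, 438/5, 62]
rounded: [85, 88, 62]

(1,2) stack=L1,L3; from [0,0,0]:
after L1 α=0: [0, 0, 0]
after L3 α=2/3: [118/3, 98/3, 60]
= [39, 33, 60]

(1,0) stack=L1,L4,L5,L6,L7,L8; from [0,0,0]:
after L1 α=1/2: [233/2, 97/2, 163/2]
after L4 α=1/2: [431/4, 387/4, 183/4]
after L5 α=1/2: [1423/8, 1191/8, 1003/8]
after L6 α=1/2: [1879/16, 2359/16, 1147/16]
after L7 α=1/4: [9365/64, 10805/64, 4193/64]
after L8 α=1/2: [12373/128, 12277/128, 5281/128]
→ [97, 96, 41]

(2,2) stack=L1,L4,L5,L6,L7,L8; from [0,0,0]:
L1 α=0: [0, 0, 0]
L4 α=3/4: [174, 333/2, 657/4]
L5 α=3/7: [849/7, 990/7, 1326/7]
L6 α=1/2: [673/7, 1655/14, 1356/7]
L7 α=2/5: [4329/35, 7849/70, 6602/35]
L8 α=1/2: [8039/70, 8689/140, 5891/35]
rounded: [115, 62, 168]


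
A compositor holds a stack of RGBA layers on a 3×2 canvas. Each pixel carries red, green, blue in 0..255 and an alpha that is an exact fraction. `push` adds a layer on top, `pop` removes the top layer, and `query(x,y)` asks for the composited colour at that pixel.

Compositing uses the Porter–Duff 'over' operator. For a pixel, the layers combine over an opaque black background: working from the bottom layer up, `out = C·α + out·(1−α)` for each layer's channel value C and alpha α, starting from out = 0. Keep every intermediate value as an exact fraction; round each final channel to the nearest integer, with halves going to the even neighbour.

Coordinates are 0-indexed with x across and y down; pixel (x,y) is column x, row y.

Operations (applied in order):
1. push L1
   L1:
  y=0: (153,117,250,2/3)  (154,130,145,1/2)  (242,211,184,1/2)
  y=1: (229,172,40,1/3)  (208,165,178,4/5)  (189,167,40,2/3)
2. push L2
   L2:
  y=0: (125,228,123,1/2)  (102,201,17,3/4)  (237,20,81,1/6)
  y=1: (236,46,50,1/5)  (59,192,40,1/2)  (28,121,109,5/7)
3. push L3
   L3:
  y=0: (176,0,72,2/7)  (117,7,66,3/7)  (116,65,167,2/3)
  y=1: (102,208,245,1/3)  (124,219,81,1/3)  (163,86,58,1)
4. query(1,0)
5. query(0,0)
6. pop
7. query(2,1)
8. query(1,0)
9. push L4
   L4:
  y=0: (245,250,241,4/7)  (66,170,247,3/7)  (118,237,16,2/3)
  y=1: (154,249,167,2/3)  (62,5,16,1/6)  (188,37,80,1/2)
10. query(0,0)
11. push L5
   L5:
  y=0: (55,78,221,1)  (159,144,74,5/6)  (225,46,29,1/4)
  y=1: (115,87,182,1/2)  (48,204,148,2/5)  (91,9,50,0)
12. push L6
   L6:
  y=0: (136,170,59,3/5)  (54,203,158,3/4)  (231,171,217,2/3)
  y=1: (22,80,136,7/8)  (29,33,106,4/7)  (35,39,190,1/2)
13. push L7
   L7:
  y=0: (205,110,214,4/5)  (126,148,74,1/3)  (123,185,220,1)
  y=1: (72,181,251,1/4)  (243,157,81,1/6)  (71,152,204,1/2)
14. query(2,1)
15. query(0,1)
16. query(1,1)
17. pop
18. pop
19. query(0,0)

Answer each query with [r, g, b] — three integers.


(1,0) stack=L1,L2,L3; from [0,0,0]:
after L1 α=1/2: [77, 65, 145/2]
after L2 α=3/4: [383/4, 167, 247/8]
after L3 α=3/7: [734/7, 689/7, 643/14]
= [105, 98, 46]

at x=0,y=0 over L1,L2,L3:
+L1 (α=2/3) → [102, 78, 500/3]
+L2 (α=1/2) → [227/2, 153, 869/6]
+L3 (α=2/7) → [1839/14, 765/7, 5209/42]
= [131, 109, 124]

query (2,1) [L1,L2] — begin 0,0,0
+L1 (α=2/3) → [126, 334/3, 80/3]
+L2 (α=5/7) → [56, 2483/21, 1795/21]
rounded: [56, 118, 85]

query (1,0) [L1,L2] — begin 0,0,0
+L1 (α=1/2) → [77, 65, 145/2]
+L2 (α=3/4) → [383/4, 167, 247/8]
→ [96, 167, 31]

query (0,0) [L1,L2,L4] — begin 0,0,0
after L1 α=2/3: [102, 78, 500/3]
after L2 α=1/2: [227/2, 153, 869/6]
after L4 α=4/7: [2641/14, 1459/7, 2797/14]
= [189, 208, 200]

at x=2,y=1 over L1,L2,L4,L5,L6,L7:
after L1 α=2/3: [126, 334/3, 80/3]
after L2 α=5/7: [56, 2483/21, 1795/21]
after L4 α=1/2: [122, 1630/21, 3475/42]
after L5 α=0: [122, 1630/21, 3475/42]
after L6 α=1/2: [157/2, 2449/42, 11455/84]
after L7 α=1/2: [299/4, 8833/84, 28591/168]
rounded: [75, 105, 170]

(0,1) stack=L1,L2,L4,L5,L6,L7; from [0,0,0]:
after L1 α=1/3: [229/3, 172/3, 40/3]
after L2 α=1/5: [1624/15, 826/15, 62/3]
after L4 α=2/3: [6244/45, 8296/45, 1064/9]
after L5 α=1/2: [11419/90, 12211/90, 1351/9]
after L6 α=7/8: [25279/720, 62611/720, 9919/72]
after L7 α=1/4: [42559/960, 106051/960, 15943/96]
→ [44, 110, 166]

at x=1,y=1 over L1,L2,L4,L5,L6,L7:
after L1 α=4/5: [832/5, 132, 712/5]
after L2 α=1/2: [1127/10, 162, 456/5]
after L4 α=1/6: [417/4, 815/6, 236/3]
after L5 α=2/5: [327/4, 1631/10, 532/5]
after L6 α=4/7: [1445/28, 6213/70, 3716/35]
after L7 α=1/6: [14029/168, 8411/84, 4283/42]
= [84, 100, 102]

query (0,0) [L1,L2,L4,L5] — begin 0,0,0
after L1 α=2/3: [102, 78, 500/3]
after L2 α=1/2: [227/2, 153, 869/6]
after L4 α=4/7: [2641/14, 1459/7, 2797/14]
after L5 α=1: [55, 78, 221]
rounded: [55, 78, 221]


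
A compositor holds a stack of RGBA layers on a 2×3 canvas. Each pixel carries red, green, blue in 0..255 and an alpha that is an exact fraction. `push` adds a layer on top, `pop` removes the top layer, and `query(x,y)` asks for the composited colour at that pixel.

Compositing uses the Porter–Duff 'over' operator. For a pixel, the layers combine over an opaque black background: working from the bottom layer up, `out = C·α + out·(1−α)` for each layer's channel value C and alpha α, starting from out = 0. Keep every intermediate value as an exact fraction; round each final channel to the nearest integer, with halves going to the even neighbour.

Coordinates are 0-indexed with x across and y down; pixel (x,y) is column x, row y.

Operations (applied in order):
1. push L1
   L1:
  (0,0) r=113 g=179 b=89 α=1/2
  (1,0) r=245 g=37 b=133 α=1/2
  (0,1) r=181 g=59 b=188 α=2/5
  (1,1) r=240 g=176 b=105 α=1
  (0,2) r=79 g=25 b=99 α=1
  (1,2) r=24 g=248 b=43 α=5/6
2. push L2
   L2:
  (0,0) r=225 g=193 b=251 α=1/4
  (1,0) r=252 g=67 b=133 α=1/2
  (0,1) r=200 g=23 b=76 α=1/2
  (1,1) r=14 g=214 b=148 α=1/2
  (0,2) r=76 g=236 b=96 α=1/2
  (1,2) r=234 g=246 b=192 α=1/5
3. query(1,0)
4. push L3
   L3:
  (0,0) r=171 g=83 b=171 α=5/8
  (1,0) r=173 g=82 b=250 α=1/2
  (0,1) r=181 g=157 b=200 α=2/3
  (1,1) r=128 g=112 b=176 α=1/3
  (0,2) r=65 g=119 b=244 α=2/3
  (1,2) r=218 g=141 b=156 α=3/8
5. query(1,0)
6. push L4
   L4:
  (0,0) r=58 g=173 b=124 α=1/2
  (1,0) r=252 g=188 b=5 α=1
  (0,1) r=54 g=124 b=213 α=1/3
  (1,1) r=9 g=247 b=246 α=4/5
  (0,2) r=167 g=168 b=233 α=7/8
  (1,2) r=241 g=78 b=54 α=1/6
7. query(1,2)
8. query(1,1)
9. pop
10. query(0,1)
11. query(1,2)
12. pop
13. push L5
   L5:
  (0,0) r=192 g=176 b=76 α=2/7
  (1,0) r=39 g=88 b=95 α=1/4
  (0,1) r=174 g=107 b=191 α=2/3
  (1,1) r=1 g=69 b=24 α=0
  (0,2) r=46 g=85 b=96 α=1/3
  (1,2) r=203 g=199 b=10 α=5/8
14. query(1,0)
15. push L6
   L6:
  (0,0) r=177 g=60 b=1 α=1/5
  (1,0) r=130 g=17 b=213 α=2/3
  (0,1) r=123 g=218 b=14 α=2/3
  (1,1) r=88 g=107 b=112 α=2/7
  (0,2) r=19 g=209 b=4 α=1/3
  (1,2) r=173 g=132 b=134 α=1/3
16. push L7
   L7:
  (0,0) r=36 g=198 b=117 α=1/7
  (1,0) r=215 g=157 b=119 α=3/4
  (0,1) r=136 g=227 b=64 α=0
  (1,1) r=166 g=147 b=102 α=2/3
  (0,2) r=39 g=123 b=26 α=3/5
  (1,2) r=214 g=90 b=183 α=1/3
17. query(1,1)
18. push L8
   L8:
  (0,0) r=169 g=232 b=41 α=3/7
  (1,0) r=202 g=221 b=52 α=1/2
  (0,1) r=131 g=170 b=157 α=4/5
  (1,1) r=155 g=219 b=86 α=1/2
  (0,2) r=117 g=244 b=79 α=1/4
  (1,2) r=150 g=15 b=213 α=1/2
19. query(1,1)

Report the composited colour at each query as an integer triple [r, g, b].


query (1,0) [L1,L2] — begin 0,0,0
L1 α=1/2: [245/2, 37/2, 133/2]
L2 α=1/2: [749/4, 171/4, 399/4]
= [187, 43, 100]

query (1,0) [L1,L2,L3] — begin 0,0,0
+L1 (α=1/2) → [245/2, 37/2, 133/2]
+L2 (α=1/2) → [749/4, 171/4, 399/4]
+L3 (α=1/2) → [1441/8, 499/8, 1399/8]
= [180, 62, 175]

(1,2) stack=L1,L2,L3,L4; from [0,0,0]:
+L1 (α=5/6) → [20, 620/3, 215/6]
+L2 (α=1/5) → [314/5, 3218/15, 1006/15]
+L3 (α=3/8) → [121, 4487/24, 1205/12]
+L4 (α=1/6) → [141, 24307/144, 6673/72]
→ [141, 169, 93]

query (1,1) [L1,L2,L3,L4] — begin 0,0,0
after L1 α=1: [240, 176, 105]
after L2 α=1/2: [127, 195, 253/2]
after L3 α=1/3: [382/3, 502/3, 143]
after L4 α=4/5: [98/3, 3466/15, 1127/5]
rounded: [33, 231, 225]

(0,1) stack=L1,L2,L3; from [0,0,0]:
after L1 α=2/5: [362/5, 118/5, 376/5]
after L2 α=1/2: [681/5, 233/10, 378/5]
after L3 α=2/3: [2491/15, 3373/30, 2378/15]
rounded: [166, 112, 159]

at x=1,y=2 over L1,L2,L3:
after L1 α=5/6: [20, 620/3, 215/6]
after L2 α=1/5: [314/5, 3218/15, 1006/15]
after L3 α=3/8: [121, 4487/24, 1205/12]
rounded: [121, 187, 100]

query (1,0) [L1,L2,L5] — begin 0,0,0
L1 α=1/2: [245/2, 37/2, 133/2]
L2 α=1/2: [749/4, 171/4, 399/4]
L5 α=1/4: [2403/16, 865/16, 1577/16]
→ [150, 54, 99]

(1,1) stack=L1,L2,L5,L6,L7; from [0,0,0]:
L1 α=1: [240, 176, 105]
L2 α=1/2: [127, 195, 253/2]
L5 α=0: [127, 195, 253/2]
L6 α=2/7: [811/7, 1189/7, 1713/14]
L7 α=2/3: [1045/7, 3247/21, 1523/14]
rounded: [149, 155, 109]

query (1,1) [L1,L2,L5,L6,L7,L8] — begin 0,0,0
+L1 (α=1) → [240, 176, 105]
+L2 (α=1/2) → [127, 195, 253/2]
+L5 (α=0) → [127, 195, 253/2]
+L6 (α=2/7) → [811/7, 1189/7, 1713/14]
+L7 (α=2/3) → [1045/7, 3247/21, 1523/14]
+L8 (α=1/2) → [1065/7, 3923/21, 2727/28]
= [152, 187, 97]


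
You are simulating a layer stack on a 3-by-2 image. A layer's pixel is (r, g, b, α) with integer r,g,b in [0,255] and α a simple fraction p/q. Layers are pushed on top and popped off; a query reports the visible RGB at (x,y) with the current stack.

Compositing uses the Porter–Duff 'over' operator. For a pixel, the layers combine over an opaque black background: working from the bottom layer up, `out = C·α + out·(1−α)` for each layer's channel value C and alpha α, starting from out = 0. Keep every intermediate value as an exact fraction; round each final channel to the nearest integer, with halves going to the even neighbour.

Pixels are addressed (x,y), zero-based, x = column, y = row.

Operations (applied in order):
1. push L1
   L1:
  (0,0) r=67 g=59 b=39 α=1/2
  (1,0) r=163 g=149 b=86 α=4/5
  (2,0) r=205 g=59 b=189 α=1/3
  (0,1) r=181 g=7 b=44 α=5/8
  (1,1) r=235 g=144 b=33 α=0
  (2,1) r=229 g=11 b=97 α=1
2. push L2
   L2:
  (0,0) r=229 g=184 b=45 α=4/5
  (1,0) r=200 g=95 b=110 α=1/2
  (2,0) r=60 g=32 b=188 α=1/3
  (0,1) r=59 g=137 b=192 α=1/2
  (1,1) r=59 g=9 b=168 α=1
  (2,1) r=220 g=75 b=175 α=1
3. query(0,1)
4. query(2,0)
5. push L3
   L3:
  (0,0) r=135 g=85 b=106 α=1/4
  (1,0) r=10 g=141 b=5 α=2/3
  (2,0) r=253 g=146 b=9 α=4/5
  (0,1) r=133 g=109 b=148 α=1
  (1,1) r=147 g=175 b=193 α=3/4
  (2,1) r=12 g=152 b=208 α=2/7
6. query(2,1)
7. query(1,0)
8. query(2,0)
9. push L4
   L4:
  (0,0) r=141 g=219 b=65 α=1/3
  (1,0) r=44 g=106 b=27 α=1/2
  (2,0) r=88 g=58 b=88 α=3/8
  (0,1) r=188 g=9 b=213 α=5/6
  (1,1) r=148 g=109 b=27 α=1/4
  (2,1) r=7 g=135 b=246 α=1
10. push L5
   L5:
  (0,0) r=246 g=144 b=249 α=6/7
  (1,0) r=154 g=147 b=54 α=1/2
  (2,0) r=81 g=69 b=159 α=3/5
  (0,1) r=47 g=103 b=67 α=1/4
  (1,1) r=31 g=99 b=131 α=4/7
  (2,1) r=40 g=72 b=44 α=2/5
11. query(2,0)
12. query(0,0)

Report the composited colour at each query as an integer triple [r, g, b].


(0,1) stack=L1,L2; from [0,0,0]:
after L1 α=5/8: [905/8, 35/8, 55/2]
after L2 α=1/2: [1377/16, 1131/16, 439/4]
rounded: [86, 71, 110]

query (2,0) [L1,L2] — begin 0,0,0
+L1 (α=1/3) → [205/3, 59/3, 63]
+L2 (α=1/3) → [590/9, 214/9, 314/3]
= [66, 24, 105]

(2,1) stack=L1,L2,L3; from [0,0,0]:
after L1 α=1: [229, 11, 97]
after L2 α=1: [220, 75, 175]
after L3 α=2/7: [1124/7, 97, 1291/7]
rounded: [161, 97, 184]

at x=1,y=0 over L1,L2,L3:
+L1 (α=4/5) → [652/5, 596/5, 344/5]
+L2 (α=1/2) → [826/5, 1071/10, 447/5]
+L3 (α=2/3) → [926/15, 1297/10, 497/15]
→ [62, 130, 33]

at x=2,y=0 over L1,L2,L3:
after L1 α=1/3: [205/3, 59/3, 63]
after L2 α=1/3: [590/9, 214/9, 314/3]
after L3 α=4/5: [9698/45, 1094/9, 422/15]
= [216, 122, 28]

query (2,0) [L1,L2,L3,L4,L5] — begin 0,0,0
L1 α=1/3: [205/3, 59/3, 63]
L2 α=1/3: [590/9, 214/9, 314/3]
L3 α=4/5: [9698/45, 1094/9, 422/15]
L4 α=3/8: [6037/36, 1759/18, 607/12]
L5 α=3/5: [10411/90, 3622/45, 3469/30]
= [116, 80, 116]

at x=0,y=0 over L1,L2,L3,L4,L5:
after L1 α=1/2: [67/2, 59/2, 39/2]
after L2 α=4/5: [1899/10, 1531/10, 399/10]
after L3 α=1/4: [7047/40, 5443/40, 2257/40]
after L4 α=1/3: [3289/20, 9823/60, 3557/60]
after L5 α=6/7: [4687/20, 8809/60, 93197/420]
= [234, 147, 222]


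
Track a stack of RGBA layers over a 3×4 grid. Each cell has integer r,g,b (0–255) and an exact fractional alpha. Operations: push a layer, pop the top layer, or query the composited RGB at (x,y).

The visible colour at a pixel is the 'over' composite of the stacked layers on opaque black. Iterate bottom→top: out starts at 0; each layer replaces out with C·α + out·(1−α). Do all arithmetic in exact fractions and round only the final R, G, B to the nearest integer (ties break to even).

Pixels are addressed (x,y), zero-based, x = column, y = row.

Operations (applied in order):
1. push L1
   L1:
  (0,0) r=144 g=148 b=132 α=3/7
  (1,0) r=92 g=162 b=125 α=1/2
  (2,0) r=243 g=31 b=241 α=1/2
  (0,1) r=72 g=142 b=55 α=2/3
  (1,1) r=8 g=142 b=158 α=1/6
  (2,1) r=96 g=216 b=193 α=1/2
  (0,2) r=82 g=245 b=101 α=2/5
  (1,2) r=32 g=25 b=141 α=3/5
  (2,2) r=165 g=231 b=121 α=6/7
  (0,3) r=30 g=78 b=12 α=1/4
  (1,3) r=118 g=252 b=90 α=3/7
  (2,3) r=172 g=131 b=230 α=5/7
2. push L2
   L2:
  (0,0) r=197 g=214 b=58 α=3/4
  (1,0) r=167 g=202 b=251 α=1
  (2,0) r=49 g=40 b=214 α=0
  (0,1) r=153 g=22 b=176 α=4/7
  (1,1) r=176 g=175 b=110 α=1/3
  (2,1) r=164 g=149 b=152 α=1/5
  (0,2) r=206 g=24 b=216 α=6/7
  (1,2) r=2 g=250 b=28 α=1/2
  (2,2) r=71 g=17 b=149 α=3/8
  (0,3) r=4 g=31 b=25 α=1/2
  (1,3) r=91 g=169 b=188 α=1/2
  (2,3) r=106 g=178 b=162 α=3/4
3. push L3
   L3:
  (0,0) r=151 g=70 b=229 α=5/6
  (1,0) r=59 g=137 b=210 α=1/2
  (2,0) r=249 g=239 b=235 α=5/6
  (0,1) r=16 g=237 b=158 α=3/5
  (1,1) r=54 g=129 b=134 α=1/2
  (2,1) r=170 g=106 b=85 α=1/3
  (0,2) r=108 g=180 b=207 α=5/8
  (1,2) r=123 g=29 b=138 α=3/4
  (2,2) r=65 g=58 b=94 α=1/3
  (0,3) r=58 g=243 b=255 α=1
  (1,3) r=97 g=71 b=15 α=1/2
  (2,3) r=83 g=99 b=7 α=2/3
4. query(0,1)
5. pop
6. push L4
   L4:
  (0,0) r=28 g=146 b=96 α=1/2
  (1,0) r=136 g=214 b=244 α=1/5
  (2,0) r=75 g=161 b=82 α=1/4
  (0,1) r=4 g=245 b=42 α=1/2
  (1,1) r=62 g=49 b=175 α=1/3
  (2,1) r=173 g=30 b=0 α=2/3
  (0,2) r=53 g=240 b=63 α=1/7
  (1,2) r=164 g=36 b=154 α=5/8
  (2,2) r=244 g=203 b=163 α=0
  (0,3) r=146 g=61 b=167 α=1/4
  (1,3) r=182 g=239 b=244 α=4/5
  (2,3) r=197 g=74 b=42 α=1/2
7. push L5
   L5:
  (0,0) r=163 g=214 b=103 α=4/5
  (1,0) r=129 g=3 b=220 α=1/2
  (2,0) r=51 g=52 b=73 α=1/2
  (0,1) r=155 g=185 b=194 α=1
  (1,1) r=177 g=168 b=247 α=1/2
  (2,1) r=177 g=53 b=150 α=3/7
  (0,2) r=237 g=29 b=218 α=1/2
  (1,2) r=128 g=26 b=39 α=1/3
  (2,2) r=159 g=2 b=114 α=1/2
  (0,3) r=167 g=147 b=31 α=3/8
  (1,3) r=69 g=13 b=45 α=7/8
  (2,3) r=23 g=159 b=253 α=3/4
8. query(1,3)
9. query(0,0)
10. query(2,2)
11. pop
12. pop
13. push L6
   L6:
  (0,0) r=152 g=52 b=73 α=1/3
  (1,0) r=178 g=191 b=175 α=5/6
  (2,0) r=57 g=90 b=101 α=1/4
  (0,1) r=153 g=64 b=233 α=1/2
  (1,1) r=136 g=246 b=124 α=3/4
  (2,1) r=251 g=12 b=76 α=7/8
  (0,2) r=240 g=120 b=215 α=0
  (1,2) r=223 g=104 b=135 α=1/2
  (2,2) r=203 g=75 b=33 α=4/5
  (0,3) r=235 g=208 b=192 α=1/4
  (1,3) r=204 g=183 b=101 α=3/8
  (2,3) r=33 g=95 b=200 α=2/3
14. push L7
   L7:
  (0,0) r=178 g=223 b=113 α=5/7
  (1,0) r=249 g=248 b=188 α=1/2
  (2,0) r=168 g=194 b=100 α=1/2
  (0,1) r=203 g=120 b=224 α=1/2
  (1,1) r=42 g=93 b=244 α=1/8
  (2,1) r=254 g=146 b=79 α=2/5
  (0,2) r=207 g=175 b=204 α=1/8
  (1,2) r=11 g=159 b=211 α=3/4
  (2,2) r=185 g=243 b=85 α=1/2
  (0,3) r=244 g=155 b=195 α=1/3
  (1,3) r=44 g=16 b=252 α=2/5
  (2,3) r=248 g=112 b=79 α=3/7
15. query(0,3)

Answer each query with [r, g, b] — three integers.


query (0,1) [L1,L2,L3] — begin 0,0,0
L1 α=2/3: [48, 284/3, 110/3]
L2 α=4/7: [108, 372/7, 814/7]
L3 α=3/5: [264/5, 5721/35, 4946/35]
→ [53, 163, 141]

at x=1,y=3 over L1,L2,L4,L5:
L1 α=3/7: [354/7, 108, 270/7]
L2 α=1/2: [991/14, 277/2, 793/7]
L4 α=4/5: [11183/70, 2189/10, 1525/7]
L5 α=7/8: [44993/560, 3099/80, 1865/28]
→ [80, 39, 67]

(0,0) stack=L1,L2,L4,L5; from [0,0,0]:
+L1 (α=3/7) → [432/7, 444/7, 396/7]
+L2 (α=3/4) → [4569/28, 2469/14, 807/14]
+L4 (α=1/2) → [5353/56, 4513/28, 2151/28]
+L5 (α=4/5) → [8373/56, 28481/140, 13687/140]
→ [150, 203, 98]

query (2,2) [L1,L2,L4,L5] — begin 0,0,0
L1 α=6/7: [990/7, 198, 726/7]
L2 α=3/8: [6441/56, 1041/8, 6759/56]
L4 α=0: [6441/56, 1041/8, 6759/56]
L5 α=1/2: [15345/112, 1057/16, 13143/112]
rounded: [137, 66, 117]

query (0,3) [L1,L2,L6,L7] — begin 0,0,0
+L1 (α=1/4) → [15/2, 39/2, 3]
+L2 (α=1/2) → [23/4, 101/4, 14]
+L6 (α=1/4) → [1009/16, 1135/16, 117/2]
+L7 (α=1/3) → [987/8, 2375/24, 104]
= [123, 99, 104]


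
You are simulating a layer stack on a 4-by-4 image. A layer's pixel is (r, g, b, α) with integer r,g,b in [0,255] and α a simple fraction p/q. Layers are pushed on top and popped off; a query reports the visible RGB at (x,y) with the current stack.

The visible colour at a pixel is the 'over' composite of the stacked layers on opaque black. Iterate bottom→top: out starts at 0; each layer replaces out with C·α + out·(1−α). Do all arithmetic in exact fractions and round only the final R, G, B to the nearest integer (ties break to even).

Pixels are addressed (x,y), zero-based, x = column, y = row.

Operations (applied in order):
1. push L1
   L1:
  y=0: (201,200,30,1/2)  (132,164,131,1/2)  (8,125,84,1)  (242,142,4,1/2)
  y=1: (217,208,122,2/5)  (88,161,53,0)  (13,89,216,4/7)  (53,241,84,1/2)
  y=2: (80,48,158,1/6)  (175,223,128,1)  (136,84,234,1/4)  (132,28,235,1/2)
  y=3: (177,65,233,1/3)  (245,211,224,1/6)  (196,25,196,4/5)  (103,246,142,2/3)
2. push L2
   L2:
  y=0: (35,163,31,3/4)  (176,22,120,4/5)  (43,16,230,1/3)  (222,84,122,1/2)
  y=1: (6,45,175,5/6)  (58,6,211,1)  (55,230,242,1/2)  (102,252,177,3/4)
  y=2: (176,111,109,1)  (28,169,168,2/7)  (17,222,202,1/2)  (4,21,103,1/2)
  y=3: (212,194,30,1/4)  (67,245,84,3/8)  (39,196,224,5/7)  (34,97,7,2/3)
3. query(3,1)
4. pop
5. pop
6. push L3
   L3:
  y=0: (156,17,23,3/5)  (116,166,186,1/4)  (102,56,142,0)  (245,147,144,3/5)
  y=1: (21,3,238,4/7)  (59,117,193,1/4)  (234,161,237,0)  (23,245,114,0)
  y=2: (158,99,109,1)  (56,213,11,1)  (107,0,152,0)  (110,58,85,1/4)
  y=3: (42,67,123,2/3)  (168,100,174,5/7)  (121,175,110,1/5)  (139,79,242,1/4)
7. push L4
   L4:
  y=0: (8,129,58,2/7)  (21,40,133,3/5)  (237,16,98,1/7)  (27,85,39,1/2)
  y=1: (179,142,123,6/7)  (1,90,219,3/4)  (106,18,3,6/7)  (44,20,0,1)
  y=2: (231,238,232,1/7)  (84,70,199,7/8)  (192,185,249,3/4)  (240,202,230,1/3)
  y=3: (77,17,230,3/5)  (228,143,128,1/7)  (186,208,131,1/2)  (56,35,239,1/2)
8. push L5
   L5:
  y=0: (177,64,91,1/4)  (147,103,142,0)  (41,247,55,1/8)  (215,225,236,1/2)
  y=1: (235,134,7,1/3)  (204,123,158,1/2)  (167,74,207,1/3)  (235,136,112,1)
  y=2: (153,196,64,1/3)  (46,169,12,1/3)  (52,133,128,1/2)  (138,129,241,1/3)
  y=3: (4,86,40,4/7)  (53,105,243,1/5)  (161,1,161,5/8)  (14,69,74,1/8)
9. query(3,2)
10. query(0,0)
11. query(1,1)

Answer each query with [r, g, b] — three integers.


at x=3,y=1 over L1,L2:
L1 α=1/2: [53/2, 241/2, 42]
L2 α=3/4: [665/8, 1753/8, 573/4]
rounded: [83, 219, 143]

at x=3,y=2 over L3,L4,L5:
after L3 α=1/4: [55/2, 29/2, 85/4]
after L4 α=1/3: [295/3, 77, 545/6]
after L5 α=1/3: [1004/9, 283/3, 1268/9]
= [112, 94, 141]

(0,0) stack=L3,L4,L5; from [0,0,0]:
+L3 (α=3/5) → [468/5, 51/5, 69/5]
+L4 (α=2/7) → [484/7, 309/7, 185/7]
+L5 (α=1/4) → [2691/28, 1375/28, 298/7]
= [96, 49, 43]

at x=1,y=1 over L3,L4,L5:
+L3 (α=1/4) → [59/4, 117/4, 193/4]
+L4 (α=3/4) → [71/16, 1197/16, 2821/16]
+L5 (α=1/2) → [3335/32, 3165/32, 5349/32]
= [104, 99, 167]


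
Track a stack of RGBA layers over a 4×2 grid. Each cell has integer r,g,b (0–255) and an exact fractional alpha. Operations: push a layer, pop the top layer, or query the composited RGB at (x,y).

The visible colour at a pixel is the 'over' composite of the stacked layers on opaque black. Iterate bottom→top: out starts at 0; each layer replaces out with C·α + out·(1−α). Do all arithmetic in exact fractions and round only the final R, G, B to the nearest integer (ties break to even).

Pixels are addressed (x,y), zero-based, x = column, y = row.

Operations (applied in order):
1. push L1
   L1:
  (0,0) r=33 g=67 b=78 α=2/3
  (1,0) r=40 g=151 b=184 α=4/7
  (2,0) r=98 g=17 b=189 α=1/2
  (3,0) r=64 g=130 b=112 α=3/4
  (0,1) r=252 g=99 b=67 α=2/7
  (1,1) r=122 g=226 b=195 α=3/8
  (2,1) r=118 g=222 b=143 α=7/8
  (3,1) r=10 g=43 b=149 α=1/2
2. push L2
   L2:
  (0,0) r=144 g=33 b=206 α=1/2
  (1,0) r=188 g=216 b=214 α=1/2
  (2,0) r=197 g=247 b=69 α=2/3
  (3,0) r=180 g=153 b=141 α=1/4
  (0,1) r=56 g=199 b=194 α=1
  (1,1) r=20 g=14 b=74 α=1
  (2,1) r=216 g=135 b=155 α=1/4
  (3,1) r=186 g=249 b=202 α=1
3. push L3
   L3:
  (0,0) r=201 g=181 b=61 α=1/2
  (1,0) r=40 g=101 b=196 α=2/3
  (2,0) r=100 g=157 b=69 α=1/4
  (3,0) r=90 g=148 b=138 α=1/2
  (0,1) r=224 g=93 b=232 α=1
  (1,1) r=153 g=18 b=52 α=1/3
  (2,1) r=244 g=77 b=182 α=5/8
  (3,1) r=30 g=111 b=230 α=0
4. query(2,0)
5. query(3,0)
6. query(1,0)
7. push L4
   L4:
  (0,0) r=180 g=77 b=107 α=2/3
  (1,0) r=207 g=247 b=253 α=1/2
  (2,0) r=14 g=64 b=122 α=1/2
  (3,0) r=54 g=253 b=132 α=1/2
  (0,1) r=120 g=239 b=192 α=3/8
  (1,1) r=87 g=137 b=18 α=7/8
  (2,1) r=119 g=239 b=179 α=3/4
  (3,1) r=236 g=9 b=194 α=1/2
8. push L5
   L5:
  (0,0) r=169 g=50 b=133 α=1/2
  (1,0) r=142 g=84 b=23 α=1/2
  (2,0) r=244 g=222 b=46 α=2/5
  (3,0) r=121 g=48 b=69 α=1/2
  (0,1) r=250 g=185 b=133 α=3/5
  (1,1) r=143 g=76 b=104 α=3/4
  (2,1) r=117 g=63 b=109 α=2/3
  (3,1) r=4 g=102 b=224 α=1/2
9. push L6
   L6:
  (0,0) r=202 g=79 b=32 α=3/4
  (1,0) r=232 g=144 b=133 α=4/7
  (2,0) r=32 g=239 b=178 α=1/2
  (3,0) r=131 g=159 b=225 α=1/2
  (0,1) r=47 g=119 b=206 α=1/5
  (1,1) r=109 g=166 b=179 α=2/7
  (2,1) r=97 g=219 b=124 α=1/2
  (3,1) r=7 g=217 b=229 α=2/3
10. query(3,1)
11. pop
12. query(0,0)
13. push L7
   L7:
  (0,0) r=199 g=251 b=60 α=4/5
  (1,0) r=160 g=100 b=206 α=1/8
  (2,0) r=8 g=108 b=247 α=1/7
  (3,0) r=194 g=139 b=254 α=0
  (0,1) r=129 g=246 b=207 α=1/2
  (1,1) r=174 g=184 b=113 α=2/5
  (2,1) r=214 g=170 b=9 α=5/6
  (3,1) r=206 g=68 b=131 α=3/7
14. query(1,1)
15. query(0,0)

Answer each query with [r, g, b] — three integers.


at x=2,y=0 over L1,L2,L3:
+L1 (α=1/2) → [49, 17/2, 189/2]
+L2 (α=2/3) → [443/3, 335/2, 155/2]
+L3 (α=1/4) → [543/4, 1319/8, 603/8]
rounded: [136, 165, 75]

at x=3,y=0 over L1,L2,L3:
L1 α=3/4: [48, 195/2, 84]
L2 α=1/4: [81, 891/8, 393/4]
L3 α=1/2: [171/2, 2075/16, 945/8]
→ [86, 130, 118]

query (1,0) [L1,L2,L3] — begin 0,0,0
after L1 α=4/7: [160/7, 604/7, 736/7]
after L2 α=1/2: [738/7, 1058/7, 1117/7]
after L3 α=2/3: [1298/21, 824/7, 1287/7]
→ [62, 118, 184]

at x=3,y=1 over L1,L2,L3,L4,L5,L6:
after L1 α=1/2: [5, 43/2, 149/2]
after L2 α=1: [186, 249, 202]
after L3 α=0: [186, 249, 202]
after L4 α=1/2: [211, 129, 198]
after L5 α=1/2: [215/2, 231/2, 211]
after L6 α=2/3: [81/2, 1099/6, 223]
= [40, 183, 223]

(0,0) stack=L1,L2,L3,L4,L5; from [0,0,0]:
L1 α=2/3: [22, 134/3, 52]
L2 α=1/2: [83, 233/6, 129]
L3 α=1/2: [142, 1319/12, 95]
L4 α=2/3: [502/3, 3167/36, 103]
L5 α=1/2: [1009/6, 4967/72, 118]
→ [168, 69, 118]

(1,1) stack=L1,L2,L3,L4,L5,L7; from [0,0,0]:
L1 α=3/8: [183/4, 339/4, 585/8]
L2 α=1: [20, 14, 74]
L3 α=1/3: [193/3, 46/3, 200/3]
L4 α=7/8: [505/6, 2923/24, 289/12]
L5 α=3/4: [3079/24, 8395/96, 4033/48]
L7 α=2/5: [5863/40, 20171/160, 7649/80]
= [147, 126, 96]

(0,0) stack=L1,L2,L3,L4,L5,L7; from [0,0,0]:
L1 α=2/3: [22, 134/3, 52]
L2 α=1/2: [83, 233/6, 129]
L3 α=1/2: [142, 1319/12, 95]
L4 α=2/3: [502/3, 3167/36, 103]
L5 α=1/2: [1009/6, 4967/72, 118]
L7 α=4/5: [1157/6, 15451/72, 358/5]
= [193, 215, 72]


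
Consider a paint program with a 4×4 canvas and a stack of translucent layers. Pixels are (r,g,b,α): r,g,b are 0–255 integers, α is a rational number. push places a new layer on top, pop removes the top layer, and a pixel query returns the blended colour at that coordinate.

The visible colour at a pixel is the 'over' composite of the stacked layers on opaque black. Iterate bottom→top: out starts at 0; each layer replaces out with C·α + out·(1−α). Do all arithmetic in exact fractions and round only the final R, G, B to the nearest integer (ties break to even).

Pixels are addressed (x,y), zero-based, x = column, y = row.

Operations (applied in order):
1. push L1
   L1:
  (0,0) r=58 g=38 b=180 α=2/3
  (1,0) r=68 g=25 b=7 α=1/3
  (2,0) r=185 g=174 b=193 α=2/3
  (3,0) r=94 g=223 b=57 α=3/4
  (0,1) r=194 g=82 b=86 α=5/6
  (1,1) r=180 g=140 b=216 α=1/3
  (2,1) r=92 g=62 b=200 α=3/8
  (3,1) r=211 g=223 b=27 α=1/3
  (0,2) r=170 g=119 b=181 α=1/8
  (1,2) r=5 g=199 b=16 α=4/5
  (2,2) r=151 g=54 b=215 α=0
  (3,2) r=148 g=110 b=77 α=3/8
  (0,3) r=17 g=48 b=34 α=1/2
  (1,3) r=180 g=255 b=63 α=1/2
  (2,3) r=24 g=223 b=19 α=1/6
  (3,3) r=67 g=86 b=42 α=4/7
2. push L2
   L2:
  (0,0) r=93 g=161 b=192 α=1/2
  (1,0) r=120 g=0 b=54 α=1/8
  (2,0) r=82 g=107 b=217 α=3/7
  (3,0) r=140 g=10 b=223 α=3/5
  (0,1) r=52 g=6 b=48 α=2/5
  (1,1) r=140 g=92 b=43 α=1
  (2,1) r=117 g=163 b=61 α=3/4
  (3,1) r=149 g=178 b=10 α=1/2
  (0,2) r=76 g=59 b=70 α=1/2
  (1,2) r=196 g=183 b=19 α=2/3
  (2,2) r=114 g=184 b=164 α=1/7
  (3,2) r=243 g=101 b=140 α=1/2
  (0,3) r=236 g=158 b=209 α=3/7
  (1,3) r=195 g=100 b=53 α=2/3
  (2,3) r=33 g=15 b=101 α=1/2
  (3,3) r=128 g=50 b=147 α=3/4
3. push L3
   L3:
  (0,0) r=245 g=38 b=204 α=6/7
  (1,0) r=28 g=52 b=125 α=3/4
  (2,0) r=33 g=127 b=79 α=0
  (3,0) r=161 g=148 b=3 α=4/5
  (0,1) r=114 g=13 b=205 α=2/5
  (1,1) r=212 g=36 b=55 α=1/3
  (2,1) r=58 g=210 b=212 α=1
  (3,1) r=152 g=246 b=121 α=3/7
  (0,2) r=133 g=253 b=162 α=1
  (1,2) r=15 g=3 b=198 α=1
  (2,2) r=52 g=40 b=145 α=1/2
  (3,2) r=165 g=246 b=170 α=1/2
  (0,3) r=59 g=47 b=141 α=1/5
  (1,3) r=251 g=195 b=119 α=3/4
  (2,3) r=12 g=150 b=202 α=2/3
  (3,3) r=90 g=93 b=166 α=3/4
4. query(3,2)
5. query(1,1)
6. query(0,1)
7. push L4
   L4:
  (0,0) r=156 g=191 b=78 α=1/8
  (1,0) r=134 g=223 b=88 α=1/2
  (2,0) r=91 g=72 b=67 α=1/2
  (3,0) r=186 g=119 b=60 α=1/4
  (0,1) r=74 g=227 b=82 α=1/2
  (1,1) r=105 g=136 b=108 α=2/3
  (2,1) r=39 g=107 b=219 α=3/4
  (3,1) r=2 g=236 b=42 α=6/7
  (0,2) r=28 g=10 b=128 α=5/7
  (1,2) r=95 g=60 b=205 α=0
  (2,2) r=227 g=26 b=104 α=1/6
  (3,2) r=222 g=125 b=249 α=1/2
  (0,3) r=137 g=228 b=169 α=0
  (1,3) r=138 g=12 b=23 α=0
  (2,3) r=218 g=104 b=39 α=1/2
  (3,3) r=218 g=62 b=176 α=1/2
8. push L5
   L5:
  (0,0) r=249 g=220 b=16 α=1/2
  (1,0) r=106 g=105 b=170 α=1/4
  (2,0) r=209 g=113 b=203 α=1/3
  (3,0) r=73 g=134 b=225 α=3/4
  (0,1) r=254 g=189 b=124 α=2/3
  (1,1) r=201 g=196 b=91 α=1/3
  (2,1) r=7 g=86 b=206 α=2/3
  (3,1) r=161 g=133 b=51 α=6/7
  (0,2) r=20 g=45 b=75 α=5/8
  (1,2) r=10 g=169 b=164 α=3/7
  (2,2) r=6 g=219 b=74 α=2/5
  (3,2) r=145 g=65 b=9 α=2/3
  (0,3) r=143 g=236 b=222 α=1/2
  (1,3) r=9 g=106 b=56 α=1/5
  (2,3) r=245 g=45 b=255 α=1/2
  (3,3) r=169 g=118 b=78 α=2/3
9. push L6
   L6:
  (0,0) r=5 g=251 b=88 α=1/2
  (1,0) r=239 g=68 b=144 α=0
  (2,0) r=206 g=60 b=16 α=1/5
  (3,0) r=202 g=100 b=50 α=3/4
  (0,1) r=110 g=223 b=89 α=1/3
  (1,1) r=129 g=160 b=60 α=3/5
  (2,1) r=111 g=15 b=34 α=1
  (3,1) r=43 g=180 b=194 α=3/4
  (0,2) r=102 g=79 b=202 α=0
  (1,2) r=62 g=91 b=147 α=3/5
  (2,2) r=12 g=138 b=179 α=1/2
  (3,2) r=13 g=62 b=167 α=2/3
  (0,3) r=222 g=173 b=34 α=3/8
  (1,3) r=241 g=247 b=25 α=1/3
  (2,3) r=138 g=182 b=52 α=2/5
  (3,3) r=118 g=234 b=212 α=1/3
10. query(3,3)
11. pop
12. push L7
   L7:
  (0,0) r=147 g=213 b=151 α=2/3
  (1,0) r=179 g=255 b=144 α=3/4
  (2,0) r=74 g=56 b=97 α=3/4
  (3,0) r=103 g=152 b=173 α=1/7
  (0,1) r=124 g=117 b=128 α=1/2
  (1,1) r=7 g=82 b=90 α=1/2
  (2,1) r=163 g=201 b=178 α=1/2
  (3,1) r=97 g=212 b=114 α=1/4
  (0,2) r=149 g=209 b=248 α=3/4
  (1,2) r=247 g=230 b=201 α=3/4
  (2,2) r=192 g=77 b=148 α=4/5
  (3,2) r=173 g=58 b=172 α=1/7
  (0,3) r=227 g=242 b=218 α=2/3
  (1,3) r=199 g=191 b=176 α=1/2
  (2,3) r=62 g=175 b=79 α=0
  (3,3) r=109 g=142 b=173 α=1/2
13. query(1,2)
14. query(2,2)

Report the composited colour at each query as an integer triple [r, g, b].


query (3,2) [L1,L2,L3] — begin 0,0,0
L1 α=3/8: [111/2, 165/4, 231/8]
L2 α=1/2: [597/4, 569/8, 1351/16]
L3 α=1/2: [1257/8, 2537/16, 4071/32]
→ [157, 159, 127]

query (1,1) [L1,L2,L3] — begin 0,0,0
after L1 α=1/3: [60, 140/3, 72]
after L2 α=1: [140, 92, 43]
after L3 α=1/3: [164, 220/3, 47]
rounded: [164, 73, 47]

query (0,1) [L1,L2,L3] — begin 0,0,0
after L1 α=5/6: [485/3, 205/3, 215/3]
after L2 α=2/5: [589/5, 217/5, 311/5]
after L3 α=2/5: [2907/25, 781/25, 2983/25]
= [116, 31, 119]

(3,3) stack=L1,L2,L3,L4,L5,L6; from [0,0,0]:
L1 α=4/7: [268/7, 344/7, 24]
L2 α=3/4: [739/7, 697/14, 465/4]
L3 α=3/4: [2629/28, 4603/56, 2457/16]
L4 α=1/2: [8733/56, 8075/112, 5273/32]
L5 α=2/3: [27661/168, 34507/336, 10265/96]
L6 α=1/3: [37573/252, 73819/504, 20441/144]
→ [149, 146, 142]

at x=1,y=2 over L1,L2,L3,L4,L5,L7:
+L1 (α=4/5) → [4, 796/5, 64/5]
+L2 (α=2/3) → [132, 2626/15, 254/15]
+L3 (α=1) → [15, 3, 198]
+L4 (α=0) → [15, 3, 198]
+L5 (α=3/7) → [90/7, 519/7, 1284/7]
+L7 (α=3/4) → [5277/28, 5349/28, 5505/28]
= [188, 191, 197]

at x=2,y=2 over L1,L2,L3,L4,L5,L7:
L1 α=0: [0, 0, 0]
L2 α=1/7: [114/7, 184/7, 164/7]
L3 α=1/2: [239/7, 232/7, 1179/14]
L4 α=1/6: [464/7, 671/21, 7351/84]
L5 α=2/5: [1476/35, 3737/35, 2299/28]
L7 α=4/5: [28356/175, 14517/175, 3775/28]
= [162, 83, 135]


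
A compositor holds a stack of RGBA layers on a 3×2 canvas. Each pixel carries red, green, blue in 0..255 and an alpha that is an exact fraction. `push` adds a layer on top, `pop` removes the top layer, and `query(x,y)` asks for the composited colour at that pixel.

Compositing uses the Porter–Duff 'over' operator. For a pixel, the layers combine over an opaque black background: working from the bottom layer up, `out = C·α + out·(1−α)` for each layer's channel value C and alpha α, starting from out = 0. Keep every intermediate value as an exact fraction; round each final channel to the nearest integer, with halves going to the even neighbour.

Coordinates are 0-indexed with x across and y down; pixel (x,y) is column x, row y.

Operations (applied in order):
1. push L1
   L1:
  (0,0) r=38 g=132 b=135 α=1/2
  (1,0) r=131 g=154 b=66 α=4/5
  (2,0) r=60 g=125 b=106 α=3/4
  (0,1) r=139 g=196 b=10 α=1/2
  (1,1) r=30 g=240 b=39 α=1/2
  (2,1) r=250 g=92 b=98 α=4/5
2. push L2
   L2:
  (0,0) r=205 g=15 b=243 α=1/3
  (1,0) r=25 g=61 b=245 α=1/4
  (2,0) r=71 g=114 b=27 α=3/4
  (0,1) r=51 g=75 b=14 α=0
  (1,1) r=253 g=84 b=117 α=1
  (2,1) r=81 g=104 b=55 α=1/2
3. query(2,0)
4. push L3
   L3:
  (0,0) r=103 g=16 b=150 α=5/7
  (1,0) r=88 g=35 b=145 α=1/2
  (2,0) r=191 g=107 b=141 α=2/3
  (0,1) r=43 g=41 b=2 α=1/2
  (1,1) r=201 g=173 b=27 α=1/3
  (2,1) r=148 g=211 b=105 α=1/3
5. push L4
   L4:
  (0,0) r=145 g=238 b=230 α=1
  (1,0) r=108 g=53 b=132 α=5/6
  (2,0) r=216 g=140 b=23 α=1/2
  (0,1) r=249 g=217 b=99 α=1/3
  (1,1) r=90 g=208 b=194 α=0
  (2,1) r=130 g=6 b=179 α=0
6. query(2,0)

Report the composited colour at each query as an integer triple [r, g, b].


(2,0) stack=L1,L2; from [0,0,0]:
after L1 α=3/4: [45, 375/4, 159/2]
after L2 α=3/4: [129/2, 1743/16, 321/8]
= [64, 109, 40]

(2,0) stack=L1,L2,L3,L4; from [0,0,0]:
+L1 (α=3/4) → [45, 375/4, 159/2]
+L2 (α=3/4) → [129/2, 1743/16, 321/8]
+L3 (α=2/3) → [893/6, 5167/48, 859/8]
+L4 (α=1/2) → [2189/12, 11887/96, 1043/16]
= [182, 124, 65]


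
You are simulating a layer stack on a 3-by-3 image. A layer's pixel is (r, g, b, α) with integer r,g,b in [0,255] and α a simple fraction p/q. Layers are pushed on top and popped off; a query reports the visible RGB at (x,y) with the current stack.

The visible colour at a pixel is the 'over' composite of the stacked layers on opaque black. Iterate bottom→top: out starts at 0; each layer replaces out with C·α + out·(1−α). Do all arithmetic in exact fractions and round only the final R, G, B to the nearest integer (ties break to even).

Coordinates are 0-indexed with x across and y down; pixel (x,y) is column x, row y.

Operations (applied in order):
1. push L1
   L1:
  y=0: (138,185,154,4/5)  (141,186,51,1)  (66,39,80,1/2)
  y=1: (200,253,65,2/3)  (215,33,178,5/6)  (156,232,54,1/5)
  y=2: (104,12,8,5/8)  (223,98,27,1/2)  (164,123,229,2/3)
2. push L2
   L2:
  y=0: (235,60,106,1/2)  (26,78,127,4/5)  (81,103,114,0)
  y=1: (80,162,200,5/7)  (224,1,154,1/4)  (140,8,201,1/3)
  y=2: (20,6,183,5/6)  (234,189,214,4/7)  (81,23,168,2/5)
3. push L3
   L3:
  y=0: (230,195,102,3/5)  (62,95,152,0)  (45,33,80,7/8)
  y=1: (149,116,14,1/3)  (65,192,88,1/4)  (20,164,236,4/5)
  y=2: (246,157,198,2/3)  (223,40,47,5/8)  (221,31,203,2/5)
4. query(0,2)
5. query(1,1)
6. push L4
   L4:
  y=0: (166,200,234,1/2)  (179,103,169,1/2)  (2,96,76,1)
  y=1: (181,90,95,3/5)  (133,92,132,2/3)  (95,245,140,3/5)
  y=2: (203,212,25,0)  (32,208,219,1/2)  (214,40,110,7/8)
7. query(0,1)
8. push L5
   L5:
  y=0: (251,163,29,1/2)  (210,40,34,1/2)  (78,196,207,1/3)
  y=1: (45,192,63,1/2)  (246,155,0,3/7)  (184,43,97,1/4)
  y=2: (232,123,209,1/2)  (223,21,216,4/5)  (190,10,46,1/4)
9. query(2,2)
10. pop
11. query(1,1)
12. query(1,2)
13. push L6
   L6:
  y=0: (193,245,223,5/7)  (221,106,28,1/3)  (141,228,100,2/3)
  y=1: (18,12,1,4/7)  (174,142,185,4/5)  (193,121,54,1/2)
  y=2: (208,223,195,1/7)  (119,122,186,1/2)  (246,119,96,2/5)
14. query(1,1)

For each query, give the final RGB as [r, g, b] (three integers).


query (0,2) [L1,L2,L3] — begin 0,0,0
+L1 (α=5/8) → [65, 15/2, 5]
+L2 (α=5/6) → [55/2, 25/4, 460/3]
+L3 (α=2/3) → [1039/6, 427/4, 1648/9]
→ [173, 107, 183]

(1,1) stack=L1,L2,L3; from [0,0,0]:
L1 α=5/6: [1075/6, 55/2, 445/3]
L2 α=1/4: [1523/8, 167/8, 599/4]
L3 α=1/4: [5089/32, 2037/32, 2149/16]
= [159, 64, 134]

(0,1) stack=L1,L2,L3,L4; from [0,0,0]:
after L1 α=2/3: [400/3, 506/3, 130/3]
after L2 α=5/7: [2000/21, 3442/21, 3260/21]
after L3 α=1/3: [7129/63, 9320/63, 6814/63]
after L4 α=3/5: [48467/315, 7130/63, 31583/315]
= [154, 113, 100]

(2,2) stack=L1,L2,L3,L4,L5; from [0,0,0]:
+L1 (α=2/3) → [328/3, 82, 458/3]
+L2 (α=2/5) → [98, 292/5, 794/5]
+L3 (α=2/5) → [736/5, 1186/25, 4412/25]
+L4 (α=7/8) → [4113/20, 4093/100, 11831/100]
+L5 (α=1/4) → [16139/80, 13279/400, 40093/400]
→ [202, 33, 100]

at x=1,y=1 over L1,L2,L3,L4:
+L1 (α=5/6) → [1075/6, 55/2, 445/3]
+L2 (α=1/4) → [1523/8, 167/8, 599/4]
+L3 (α=1/4) → [5089/32, 2037/32, 2149/16]
+L4 (α=2/3) → [13601/96, 7925/96, 6373/48]
= [142, 83, 133]

at x=1,y=2 over L1,L2,L3,L4:
after L1 α=1/2: [223/2, 49, 27/2]
after L2 α=4/7: [363/2, 129, 1793/14]
after L3 α=5/8: [3319/16, 587/8, 8669/112]
after L4 α=1/2: [3831/32, 2251/16, 33197/224]
→ [120, 141, 148]

query (1,1) [L1,L2,L3,L4,L6] — begin 0,0,0
after L1 α=5/6: [1075/6, 55/2, 445/3]
after L2 α=1/4: [1523/8, 167/8, 599/4]
after L3 α=1/4: [5089/32, 2037/32, 2149/16]
after L4 α=2/3: [13601/96, 7925/96, 6373/48]
after L6 α=4/5: [80417/480, 62453/480, 41893/240]
rounded: [168, 130, 175]
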